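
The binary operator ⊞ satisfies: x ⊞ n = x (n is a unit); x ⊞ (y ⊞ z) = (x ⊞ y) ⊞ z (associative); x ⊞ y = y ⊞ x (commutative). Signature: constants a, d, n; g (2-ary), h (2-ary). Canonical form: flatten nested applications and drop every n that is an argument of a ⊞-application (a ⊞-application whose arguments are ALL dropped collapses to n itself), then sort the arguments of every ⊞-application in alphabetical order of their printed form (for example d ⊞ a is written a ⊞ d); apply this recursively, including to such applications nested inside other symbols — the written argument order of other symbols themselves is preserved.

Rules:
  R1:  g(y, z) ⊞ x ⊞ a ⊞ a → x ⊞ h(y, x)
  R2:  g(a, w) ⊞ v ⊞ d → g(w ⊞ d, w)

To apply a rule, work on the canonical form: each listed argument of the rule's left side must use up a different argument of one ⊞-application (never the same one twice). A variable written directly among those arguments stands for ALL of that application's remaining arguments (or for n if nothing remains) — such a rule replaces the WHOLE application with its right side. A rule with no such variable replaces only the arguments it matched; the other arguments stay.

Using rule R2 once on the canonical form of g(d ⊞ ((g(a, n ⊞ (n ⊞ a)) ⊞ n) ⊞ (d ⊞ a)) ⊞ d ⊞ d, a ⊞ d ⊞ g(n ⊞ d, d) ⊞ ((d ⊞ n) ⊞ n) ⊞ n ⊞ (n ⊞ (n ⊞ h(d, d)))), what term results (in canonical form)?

Answer: g(g(a ⊞ d, a), a ⊞ d ⊞ d ⊞ g(d, d) ⊞ h(d, d))

Derivation:
Canonical form:  g(a ⊞ d ⊞ d ⊞ d ⊞ d ⊞ g(a, a), a ⊞ d ⊞ d ⊞ g(d, d) ⊞ h(d, d))
Apply R2:  consuming d, g(a, a);  v := a ⊞ d ⊞ d ⊞ d, w := a
The variable takes the whole remainder — replace the entire application.
New term:  g(g(a ⊞ d, a), a ⊞ d ⊞ d ⊞ g(d, d) ⊞ h(d, d))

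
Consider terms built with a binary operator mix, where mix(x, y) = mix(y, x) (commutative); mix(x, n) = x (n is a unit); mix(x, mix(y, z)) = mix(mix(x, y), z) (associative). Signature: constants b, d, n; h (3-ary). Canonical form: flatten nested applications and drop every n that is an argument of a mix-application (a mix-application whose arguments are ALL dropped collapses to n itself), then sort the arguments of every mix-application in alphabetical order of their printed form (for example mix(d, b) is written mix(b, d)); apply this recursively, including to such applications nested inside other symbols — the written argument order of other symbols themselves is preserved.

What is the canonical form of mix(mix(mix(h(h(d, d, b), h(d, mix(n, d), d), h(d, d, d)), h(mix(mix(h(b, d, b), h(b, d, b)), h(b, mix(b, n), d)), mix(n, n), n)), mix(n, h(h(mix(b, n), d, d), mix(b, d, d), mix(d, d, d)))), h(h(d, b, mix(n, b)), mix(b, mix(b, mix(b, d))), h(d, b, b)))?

Answer: mix(h(h(b, d, d), mix(b, d, d), mix(d, d, d)), h(h(d, b, b), mix(b, b, b, d), h(d, b, b)), h(h(d, d, b), h(d, d, d), h(d, d, d)), h(mix(h(b, b, d), h(b, d, b), h(b, d, b)), n, n))

Derivation:
Un-nest:  mix(h(h(d, d, b), h(d, mix(n, d), d), h(d, d, d)), h(mix(mix(h(b, d, b), h(b, d, b)), h(b, mix(b, n), d)), mix(n, n), n), n, h(h(mix(b, n), d, d), mix(b, d, d), mix(d, d, d)), h(h(d, b, mix(n, b)), mix(b, mix(b, mix(b, d))), h(d, b, b)))
Canonicalize subterm:  h(h(d, d, b), h(d, mix(n, d), d), h(d, d, d))  →  h(h(d, d, b), h(d, d, d), h(d, d, d))
Simplify inside:  h(mix(mix(h(b, d, b), h(b, d, b)), h(b, mix(b, n), d)), mix(n, n), n)  →  h(mix(h(b, b, d), h(b, d, b), h(b, d, b)), n, n)
Canonicalize subterm:  h(h(mix(b, n), d, d), mix(b, d, d), mix(d, d, d))  →  h(h(b, d, d), mix(b, d, d), mix(d, d, d))
Unit:  drop n
Sort arguments:  mix(h(h(b, d, d), mix(b, d, d), mix(d, d, d)), h(h(d, b, b), mix(b, b, b, d), h(d, b, b)), h(h(d, d, b), h(d, d, d), h(d, d, d)), h(mix(h(b, b, d), h(b, d, b), h(b, d, b)), n, n))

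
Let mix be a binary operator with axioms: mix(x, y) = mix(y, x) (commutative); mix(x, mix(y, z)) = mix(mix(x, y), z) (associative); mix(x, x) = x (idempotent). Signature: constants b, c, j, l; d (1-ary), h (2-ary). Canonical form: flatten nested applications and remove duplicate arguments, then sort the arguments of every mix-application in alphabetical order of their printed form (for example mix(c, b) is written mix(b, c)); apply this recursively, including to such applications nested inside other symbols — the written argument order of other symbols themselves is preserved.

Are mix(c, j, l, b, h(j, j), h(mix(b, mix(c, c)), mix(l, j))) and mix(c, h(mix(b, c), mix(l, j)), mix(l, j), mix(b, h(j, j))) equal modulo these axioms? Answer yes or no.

Answer: yes — both canonical forms are mix(b, c, h(j, j), h(mix(b, c), mix(j, l)), j, l)

Derivation:
Left:  mix(c, j, l, b, h(j, j), h(mix(b, mix(c, c)), mix(l, j)))
  Simplify inside:  h(mix(b, mix(c, c)), mix(l, j))  →  h(mix(b, c), mix(j, l))
  Sort arguments:  mix(b, c, h(j, j), h(mix(b, c), mix(j, l)), j, l)
Right:  mix(c, h(mix(b, c), mix(l, j)), mix(l, j), mix(b, h(j, j)))
  Flatten:  mix(c, h(mix(b, c), mix(l, j)), l, j, b, h(j, j))
  Canonicalize subterm:  h(mix(b, c), mix(l, j))  →  h(mix(b, c), mix(j, l))
  Order the arguments:  mix(b, c, h(j, j), h(mix(b, c), mix(j, l)), j, l)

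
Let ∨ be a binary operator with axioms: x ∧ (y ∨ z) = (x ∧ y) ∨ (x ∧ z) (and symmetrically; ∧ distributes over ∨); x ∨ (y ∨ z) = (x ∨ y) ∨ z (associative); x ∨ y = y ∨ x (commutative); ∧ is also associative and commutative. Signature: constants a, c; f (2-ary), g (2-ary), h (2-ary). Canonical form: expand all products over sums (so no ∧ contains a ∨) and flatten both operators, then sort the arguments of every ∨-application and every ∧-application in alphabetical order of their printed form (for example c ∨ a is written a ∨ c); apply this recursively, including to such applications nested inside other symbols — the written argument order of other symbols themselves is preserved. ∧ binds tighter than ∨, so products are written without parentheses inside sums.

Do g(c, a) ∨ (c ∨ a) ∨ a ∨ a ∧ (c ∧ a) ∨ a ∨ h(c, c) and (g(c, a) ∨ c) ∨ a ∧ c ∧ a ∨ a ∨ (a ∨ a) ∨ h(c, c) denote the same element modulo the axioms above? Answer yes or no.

Left:  g(c, a) ∨ (c ∨ a) ∨ a ∨ a ∧ (c ∧ a) ∨ a ∨ h(c, c)
  Un-nest:  g(c, a) ∨ c ∨ a ∨ a ∨ a ∧ a ∧ c ∨ a ∨ h(c, c)
  Order the arguments:  a ∨ a ∨ a ∨ a ∧ a ∧ c ∨ c ∨ g(c, a) ∨ h(c, c)
Right:  (g(c, a) ∨ c) ∨ a ∧ c ∧ a ∨ a ∨ (a ∨ a) ∨ h(c, c)
  Flatten:  g(c, a) ∨ c ∨ a ∧ a ∧ c ∨ a ∨ a ∨ a ∨ h(c, c)
  Sort arguments:  a ∨ a ∨ a ∨ a ∧ a ∧ c ∨ c ∨ g(c, a) ∨ h(c, c)

Answer: yes — both canonical forms are a ∨ a ∨ a ∨ a ∧ a ∧ c ∨ c ∨ g(c, a) ∨ h(c, c)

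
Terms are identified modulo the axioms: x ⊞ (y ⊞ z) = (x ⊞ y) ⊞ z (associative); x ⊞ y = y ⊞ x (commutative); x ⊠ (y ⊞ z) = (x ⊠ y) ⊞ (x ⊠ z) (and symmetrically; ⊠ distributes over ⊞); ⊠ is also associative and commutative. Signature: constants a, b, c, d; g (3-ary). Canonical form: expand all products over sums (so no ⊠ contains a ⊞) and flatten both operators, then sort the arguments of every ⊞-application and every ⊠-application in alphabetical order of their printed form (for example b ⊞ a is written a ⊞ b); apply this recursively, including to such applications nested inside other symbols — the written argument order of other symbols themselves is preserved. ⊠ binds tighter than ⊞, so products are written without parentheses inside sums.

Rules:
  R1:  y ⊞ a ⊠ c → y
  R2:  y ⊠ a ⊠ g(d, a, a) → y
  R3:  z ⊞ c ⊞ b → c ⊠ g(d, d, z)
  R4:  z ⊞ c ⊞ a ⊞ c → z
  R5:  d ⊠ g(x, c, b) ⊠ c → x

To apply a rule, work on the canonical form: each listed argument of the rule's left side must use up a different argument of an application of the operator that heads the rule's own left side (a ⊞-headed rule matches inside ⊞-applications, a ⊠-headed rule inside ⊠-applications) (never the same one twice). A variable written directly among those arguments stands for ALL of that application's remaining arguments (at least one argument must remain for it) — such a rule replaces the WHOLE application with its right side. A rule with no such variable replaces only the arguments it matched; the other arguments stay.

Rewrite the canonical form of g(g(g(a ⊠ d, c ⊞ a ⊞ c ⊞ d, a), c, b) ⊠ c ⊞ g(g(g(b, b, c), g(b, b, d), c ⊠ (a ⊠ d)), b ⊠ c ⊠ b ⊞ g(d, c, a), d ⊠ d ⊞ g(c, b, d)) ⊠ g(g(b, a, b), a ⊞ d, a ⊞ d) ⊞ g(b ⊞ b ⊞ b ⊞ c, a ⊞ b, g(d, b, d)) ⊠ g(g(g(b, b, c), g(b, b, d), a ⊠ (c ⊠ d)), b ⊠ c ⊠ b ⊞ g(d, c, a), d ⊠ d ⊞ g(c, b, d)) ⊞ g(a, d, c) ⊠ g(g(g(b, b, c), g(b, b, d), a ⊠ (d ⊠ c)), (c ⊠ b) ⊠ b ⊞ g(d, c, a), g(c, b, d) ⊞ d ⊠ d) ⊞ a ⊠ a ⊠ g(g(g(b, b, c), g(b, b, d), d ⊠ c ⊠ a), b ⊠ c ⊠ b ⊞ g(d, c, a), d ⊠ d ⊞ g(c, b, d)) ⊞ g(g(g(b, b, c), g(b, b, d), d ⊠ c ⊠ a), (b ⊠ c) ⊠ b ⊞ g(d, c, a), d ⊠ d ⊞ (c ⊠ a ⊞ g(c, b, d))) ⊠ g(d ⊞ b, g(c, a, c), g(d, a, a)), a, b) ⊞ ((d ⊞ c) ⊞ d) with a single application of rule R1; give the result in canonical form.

Answer: c ⊞ d ⊞ d ⊞ g(a ⊠ a ⊠ g(g(g(b, b, c), g(b, b, d), a ⊠ c ⊠ d), b ⊠ b ⊠ c ⊞ g(d, c, a), d ⊠ d ⊞ g(c, b, d)) ⊞ c ⊠ g(g(a ⊠ d, a ⊞ c ⊞ c ⊞ d, a), c, b) ⊞ g(a, d, c) ⊠ g(g(g(b, b, c), g(b, b, d), a ⊠ c ⊠ d), b ⊠ b ⊠ c ⊞ g(d, c, a), d ⊠ d ⊞ g(c, b, d)) ⊞ g(b ⊞ b ⊞ b ⊞ c, a ⊞ b, g(d, b, d)) ⊠ g(g(g(b, b, c), g(b, b, d), a ⊠ c ⊠ d), b ⊠ b ⊠ c ⊞ g(d, c, a), d ⊠ d ⊞ g(c, b, d)) ⊞ g(b ⊞ d, g(c, a, c), g(d, a, a)) ⊠ g(g(g(b, b, c), g(b, b, d), a ⊠ c ⊠ d), b ⊠ b ⊠ c ⊞ g(d, c, a), d ⊠ d ⊞ g(c, b, d)) ⊞ g(g(b, a, b), a ⊞ d, a ⊞ d) ⊠ g(g(g(b, b, c), g(b, b, d), a ⊠ c ⊠ d), b ⊠ b ⊠ c ⊞ g(d, c, a), d ⊠ d ⊞ g(c, b, d)), a, b)

Derivation:
Canonical form:  c ⊞ d ⊞ d ⊞ g(a ⊠ a ⊠ g(g(g(b, b, c), g(b, b, d), a ⊠ c ⊠ d), b ⊠ b ⊠ c ⊞ g(d, c, a), d ⊠ d ⊞ g(c, b, d)) ⊞ c ⊠ g(g(a ⊠ d, a ⊞ c ⊞ c ⊞ d, a), c, b) ⊞ g(a, d, c) ⊠ g(g(g(b, b, c), g(b, b, d), a ⊠ c ⊠ d), b ⊠ b ⊠ c ⊞ g(d, c, a), d ⊠ d ⊞ g(c, b, d)) ⊞ g(b ⊞ b ⊞ b ⊞ c, a ⊞ b, g(d, b, d)) ⊠ g(g(g(b, b, c), g(b, b, d), a ⊠ c ⊠ d), b ⊠ b ⊠ c ⊞ g(d, c, a), d ⊠ d ⊞ g(c, b, d)) ⊞ g(b ⊞ d, g(c, a, c), g(d, a, a)) ⊠ g(g(g(b, b, c), g(b, b, d), a ⊠ c ⊠ d), b ⊠ b ⊠ c ⊞ g(d, c, a), a ⊠ c ⊞ d ⊠ d ⊞ g(c, b, d)) ⊞ g(g(b, a, b), a ⊞ d, a ⊞ d) ⊠ g(g(g(b, b, c), g(b, b, d), a ⊠ c ⊠ d), b ⊠ b ⊠ c ⊞ g(d, c, a), d ⊠ d ⊞ g(c, b, d)), a, b)
Match R1:  consume a ⊠ c;  y := d ⊠ d ⊞ g(c, b, d)
Every leftover argument binds to the variable; the entire application is replaced.
Giving:  c ⊞ d ⊞ d ⊞ g(a ⊠ a ⊠ g(g(g(b, b, c), g(b, b, d), a ⊠ c ⊠ d), b ⊠ b ⊠ c ⊞ g(d, c, a), d ⊠ d ⊞ g(c, b, d)) ⊞ c ⊠ g(g(a ⊠ d, a ⊞ c ⊞ c ⊞ d, a), c, b) ⊞ g(a, d, c) ⊠ g(g(g(b, b, c), g(b, b, d), a ⊠ c ⊠ d), b ⊠ b ⊠ c ⊞ g(d, c, a), d ⊠ d ⊞ g(c, b, d)) ⊞ g(b ⊞ b ⊞ b ⊞ c, a ⊞ b, g(d, b, d)) ⊠ g(g(g(b, b, c), g(b, b, d), a ⊠ c ⊠ d), b ⊠ b ⊠ c ⊞ g(d, c, a), d ⊠ d ⊞ g(c, b, d)) ⊞ g(b ⊞ d, g(c, a, c), g(d, a, a)) ⊠ g(g(g(b, b, c), g(b, b, d), a ⊠ c ⊠ d), b ⊠ b ⊠ c ⊞ g(d, c, a), d ⊠ d ⊞ g(c, b, d)) ⊞ g(g(b, a, b), a ⊞ d, a ⊞ d) ⊠ g(g(g(b, b, c), g(b, b, d), a ⊠ c ⊠ d), b ⊠ b ⊠ c ⊞ g(d, c, a), d ⊠ d ⊞ g(c, b, d)), a, b)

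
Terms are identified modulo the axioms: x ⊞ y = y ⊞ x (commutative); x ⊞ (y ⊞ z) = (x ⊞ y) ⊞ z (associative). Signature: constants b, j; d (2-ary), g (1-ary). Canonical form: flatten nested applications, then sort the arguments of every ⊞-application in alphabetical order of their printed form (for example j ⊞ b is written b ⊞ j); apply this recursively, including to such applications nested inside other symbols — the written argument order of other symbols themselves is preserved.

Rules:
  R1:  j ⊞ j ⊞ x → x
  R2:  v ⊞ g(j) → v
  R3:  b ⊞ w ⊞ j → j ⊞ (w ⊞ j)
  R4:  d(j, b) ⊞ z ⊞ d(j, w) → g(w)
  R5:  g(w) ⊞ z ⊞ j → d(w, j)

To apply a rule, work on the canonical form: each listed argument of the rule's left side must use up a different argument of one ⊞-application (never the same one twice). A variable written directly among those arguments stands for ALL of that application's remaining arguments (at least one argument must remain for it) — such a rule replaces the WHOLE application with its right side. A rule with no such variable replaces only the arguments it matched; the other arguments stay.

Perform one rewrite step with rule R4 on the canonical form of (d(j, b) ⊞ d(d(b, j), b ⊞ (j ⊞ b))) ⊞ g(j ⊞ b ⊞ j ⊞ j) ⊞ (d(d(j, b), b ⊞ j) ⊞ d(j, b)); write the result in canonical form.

Canonical form:  d(d(b, j), b ⊞ b ⊞ j) ⊞ d(d(j, b), b ⊞ j) ⊞ d(j, b) ⊞ d(j, b) ⊞ g(b ⊞ j ⊞ j ⊞ j)
R4 matches:  uses d(j, b), d(j, b);  w := b, z := d(d(b, j), b ⊞ b ⊞ j) ⊞ d(d(j, b), b ⊞ j) ⊞ g(b ⊞ j ⊞ j ⊞ j)
Every leftover argument binds to the variable; the entire application is replaced.
Result:  g(b)

Answer: g(b)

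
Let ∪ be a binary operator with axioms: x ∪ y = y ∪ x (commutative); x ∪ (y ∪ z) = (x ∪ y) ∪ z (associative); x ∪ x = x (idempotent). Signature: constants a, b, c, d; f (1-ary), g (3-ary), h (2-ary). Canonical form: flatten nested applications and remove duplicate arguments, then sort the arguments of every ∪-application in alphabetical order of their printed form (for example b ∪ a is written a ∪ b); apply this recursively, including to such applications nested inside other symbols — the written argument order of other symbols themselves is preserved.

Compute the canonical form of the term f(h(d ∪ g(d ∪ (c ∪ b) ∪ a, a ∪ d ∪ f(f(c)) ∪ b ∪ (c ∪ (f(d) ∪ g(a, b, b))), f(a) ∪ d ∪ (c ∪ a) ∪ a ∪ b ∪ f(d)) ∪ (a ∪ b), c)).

Work inside:  d ∪ g(d ∪ (c ∪ b) ∪ a, a ∪ d ∪ f(f(c)) ∪ b ∪ (c ∪ (f(d) ∪ g(a, b, b))), f(a) ∪ d ∪ (c ∪ a) ∪ a ∪ b ∪ f(d)) ∪ (a ∪ b)
Merge nested applications:  d ∪ g(d ∪ (c ∪ b) ∪ a, a ∪ d ∪ f(f(c)) ∪ b ∪ (c ∪ (f(d) ∪ g(a, b, b))), f(a) ∪ d ∪ (c ∪ a) ∪ a ∪ b ∪ f(d)) ∪ a ∪ b
Simplify inside:  g(d ∪ (c ∪ b) ∪ a, a ∪ d ∪ f(f(c)) ∪ b ∪ (c ∪ (f(d) ∪ g(a, b, b))), f(a) ∪ d ∪ (c ∪ a) ∪ a ∪ b ∪ f(d))  →  g(a ∪ b ∪ c ∪ d, a ∪ b ∪ c ∪ d ∪ f(d) ∪ f(f(c)) ∪ g(a, b, b), a ∪ b ∪ c ∪ d ∪ f(a) ∪ f(d))
Sort:  a ∪ b ∪ d ∪ g(a ∪ b ∪ c ∪ d, a ∪ b ∪ c ∪ d ∪ f(d) ∪ f(f(c)) ∪ g(a, b, b), a ∪ b ∪ c ∪ d ∪ f(a) ∪ f(d))
Put back:  f(h(a ∪ b ∪ d ∪ g(a ∪ b ∪ c ∪ d, a ∪ b ∪ c ∪ d ∪ f(d) ∪ f(f(c)) ∪ g(a, b, b), a ∪ b ∪ c ∪ d ∪ f(a) ∪ f(d)), c))

Answer: f(h(a ∪ b ∪ d ∪ g(a ∪ b ∪ c ∪ d, a ∪ b ∪ c ∪ d ∪ f(d) ∪ f(f(c)) ∪ g(a, b, b), a ∪ b ∪ c ∪ d ∪ f(a) ∪ f(d)), c))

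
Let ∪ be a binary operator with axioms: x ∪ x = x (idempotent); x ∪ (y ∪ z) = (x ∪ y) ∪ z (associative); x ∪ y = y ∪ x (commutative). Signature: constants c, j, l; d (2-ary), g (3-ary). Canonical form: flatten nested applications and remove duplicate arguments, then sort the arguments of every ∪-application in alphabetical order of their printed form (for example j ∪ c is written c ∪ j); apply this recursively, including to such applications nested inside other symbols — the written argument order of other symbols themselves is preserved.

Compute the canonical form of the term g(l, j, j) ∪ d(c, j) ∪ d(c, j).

Answer: d(c, j) ∪ g(l, j, j)

Derivation:
Drop duplicates:  drop duplicate d(c, j)
Sort arguments:  d(c, j) ∪ g(l, j, j)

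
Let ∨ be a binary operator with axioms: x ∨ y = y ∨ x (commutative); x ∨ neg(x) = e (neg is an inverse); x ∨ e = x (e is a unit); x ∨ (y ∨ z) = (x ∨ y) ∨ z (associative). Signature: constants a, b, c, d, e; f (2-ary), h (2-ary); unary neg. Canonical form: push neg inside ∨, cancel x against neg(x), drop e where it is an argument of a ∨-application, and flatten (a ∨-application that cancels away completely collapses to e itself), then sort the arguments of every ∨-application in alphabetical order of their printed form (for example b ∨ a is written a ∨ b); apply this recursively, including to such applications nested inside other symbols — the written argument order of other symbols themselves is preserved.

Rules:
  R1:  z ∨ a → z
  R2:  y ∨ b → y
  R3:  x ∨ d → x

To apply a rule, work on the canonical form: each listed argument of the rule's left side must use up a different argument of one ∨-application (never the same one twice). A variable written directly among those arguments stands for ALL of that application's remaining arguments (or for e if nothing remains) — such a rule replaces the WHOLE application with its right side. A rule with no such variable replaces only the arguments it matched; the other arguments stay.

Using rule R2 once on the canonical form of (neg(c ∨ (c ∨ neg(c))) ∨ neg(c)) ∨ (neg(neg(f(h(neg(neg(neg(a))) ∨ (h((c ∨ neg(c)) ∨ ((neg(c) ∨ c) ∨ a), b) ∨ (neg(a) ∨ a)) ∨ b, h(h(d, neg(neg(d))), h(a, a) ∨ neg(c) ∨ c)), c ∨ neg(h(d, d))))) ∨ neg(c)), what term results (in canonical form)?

Canonical form:  f(h(b ∨ h(a, b) ∨ neg(a), h(h(d, d), h(a, a))), c ∨ neg(h(d, d))) ∨ neg(c) ∨ neg(c) ∨ neg(c)
Match R2:  consume b;  y := h(a, b) ∨ neg(a)
Every leftover argument binds to the variable; the entire application is replaced.
New term:  f(h(h(a, b) ∨ neg(a), h(h(d, d), h(a, a))), c ∨ neg(h(d, d))) ∨ neg(c) ∨ neg(c) ∨ neg(c)

Answer: f(h(h(a, b) ∨ neg(a), h(h(d, d), h(a, a))), c ∨ neg(h(d, d))) ∨ neg(c) ∨ neg(c) ∨ neg(c)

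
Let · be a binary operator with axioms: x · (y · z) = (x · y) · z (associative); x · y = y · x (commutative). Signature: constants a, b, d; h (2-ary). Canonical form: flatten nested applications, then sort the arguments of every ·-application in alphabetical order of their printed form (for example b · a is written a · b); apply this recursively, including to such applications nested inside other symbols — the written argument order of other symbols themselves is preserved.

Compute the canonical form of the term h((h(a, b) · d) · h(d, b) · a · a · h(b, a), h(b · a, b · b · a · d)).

Answer: h(a · a · d · h(a, b) · h(b, a) · h(d, b), h(a · b, a · b · b · d))

Derivation:
Work inside:  (h(a, b) · d) · h(d, b) · a · a · h(b, a)
Un-nest:  h(a, b) · d · h(d, b) · a · a · h(b, a)
Sort arguments:  a · a · d · h(a, b) · h(b, a) · h(d, b)
Put back:  h(a · a · d · h(a, b) · h(b, a) · h(d, b), h(a · b, a · b · b · d))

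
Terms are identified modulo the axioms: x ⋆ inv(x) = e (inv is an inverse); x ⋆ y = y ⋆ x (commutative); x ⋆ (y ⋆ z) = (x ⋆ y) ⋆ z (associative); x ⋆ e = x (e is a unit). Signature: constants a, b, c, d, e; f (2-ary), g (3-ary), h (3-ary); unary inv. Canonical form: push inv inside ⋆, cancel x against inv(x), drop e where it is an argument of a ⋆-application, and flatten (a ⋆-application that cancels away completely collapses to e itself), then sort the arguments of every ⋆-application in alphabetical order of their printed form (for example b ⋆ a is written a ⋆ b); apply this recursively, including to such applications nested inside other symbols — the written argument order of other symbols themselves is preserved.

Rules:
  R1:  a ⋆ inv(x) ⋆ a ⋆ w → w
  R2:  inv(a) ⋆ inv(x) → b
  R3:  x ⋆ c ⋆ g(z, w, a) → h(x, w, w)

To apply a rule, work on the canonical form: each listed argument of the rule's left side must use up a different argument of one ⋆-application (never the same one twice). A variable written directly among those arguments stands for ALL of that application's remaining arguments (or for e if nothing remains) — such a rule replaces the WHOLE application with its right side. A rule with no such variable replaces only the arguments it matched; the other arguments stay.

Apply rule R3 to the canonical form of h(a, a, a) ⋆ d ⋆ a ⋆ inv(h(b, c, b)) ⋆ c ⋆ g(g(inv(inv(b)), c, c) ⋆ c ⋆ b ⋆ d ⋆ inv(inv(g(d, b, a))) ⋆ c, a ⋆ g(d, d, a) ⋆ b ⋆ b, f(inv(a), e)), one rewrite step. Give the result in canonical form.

Canonical form:  a ⋆ c ⋆ d ⋆ g(b ⋆ c ⋆ c ⋆ d ⋆ g(b, c, c) ⋆ g(d, b, a), a ⋆ b ⋆ b ⋆ g(d, d, a), f(inv(a), e)) ⋆ h(a, a, a) ⋆ inv(h(b, c, b))
Apply R3:  consuming c, g(d, b, a);  w := b, x := b ⋆ c ⋆ d ⋆ g(b, c, c), z := d
The extension variable absorbs all remaining arguments, so the whole application is rewritten.
Result:  a ⋆ c ⋆ d ⋆ g(h(b ⋆ c ⋆ d ⋆ g(b, c, c), b, b), a ⋆ b ⋆ b ⋆ g(d, d, a), f(inv(a), e)) ⋆ h(a, a, a) ⋆ inv(h(b, c, b))

Answer: a ⋆ c ⋆ d ⋆ g(h(b ⋆ c ⋆ d ⋆ g(b, c, c), b, b), a ⋆ b ⋆ b ⋆ g(d, d, a), f(inv(a), e)) ⋆ h(a, a, a) ⋆ inv(h(b, c, b))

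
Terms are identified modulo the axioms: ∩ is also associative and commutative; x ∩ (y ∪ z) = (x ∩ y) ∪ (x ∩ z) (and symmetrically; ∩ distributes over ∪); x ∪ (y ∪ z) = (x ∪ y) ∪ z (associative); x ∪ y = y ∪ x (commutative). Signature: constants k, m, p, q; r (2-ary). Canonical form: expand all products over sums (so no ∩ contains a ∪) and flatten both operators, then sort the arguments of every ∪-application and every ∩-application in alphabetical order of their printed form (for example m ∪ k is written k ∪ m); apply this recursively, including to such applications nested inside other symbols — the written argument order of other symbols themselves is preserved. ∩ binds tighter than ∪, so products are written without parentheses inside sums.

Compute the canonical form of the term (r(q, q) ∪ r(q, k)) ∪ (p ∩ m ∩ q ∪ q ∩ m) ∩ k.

Distribute:  r(q, q) ∪ r(q, k) ∪ k ∩ m ∩ p ∩ q ∪ k ∩ m ∩ q
Sort arguments:  k ∩ m ∩ p ∩ q ∪ k ∩ m ∩ q ∪ r(q, k) ∪ r(q, q)

Answer: k ∩ m ∩ p ∩ q ∪ k ∩ m ∩ q ∪ r(q, k) ∪ r(q, q)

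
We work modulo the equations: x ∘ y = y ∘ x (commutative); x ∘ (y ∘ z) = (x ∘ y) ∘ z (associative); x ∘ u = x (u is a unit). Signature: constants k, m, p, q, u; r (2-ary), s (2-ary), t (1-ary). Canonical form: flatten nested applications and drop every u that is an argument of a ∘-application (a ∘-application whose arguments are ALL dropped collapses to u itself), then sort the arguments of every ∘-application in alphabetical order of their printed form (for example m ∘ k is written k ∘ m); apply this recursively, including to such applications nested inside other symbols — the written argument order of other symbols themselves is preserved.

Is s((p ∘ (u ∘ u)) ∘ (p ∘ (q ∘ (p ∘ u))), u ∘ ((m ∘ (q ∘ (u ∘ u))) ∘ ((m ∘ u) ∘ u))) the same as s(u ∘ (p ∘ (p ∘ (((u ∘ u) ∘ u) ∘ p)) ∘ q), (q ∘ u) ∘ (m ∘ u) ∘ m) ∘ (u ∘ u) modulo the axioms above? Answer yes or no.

Left:  s((p ∘ (u ∘ u)) ∘ (p ∘ (q ∘ (p ∘ u))), u ∘ ((m ∘ (q ∘ (u ∘ u))) ∘ ((m ∘ u) ∘ u)))
  Descend into:  u ∘ ((m ∘ (q ∘ (u ∘ u))) ∘ ((m ∘ u) ∘ u))
  Un-nest:  u ∘ m ∘ q ∘ u ∘ u ∘ m ∘ u ∘ u
  Drop the unit:  drop u (×5)
  Sort:  m ∘ m ∘ q
  Rebuild:  s(p ∘ p ∘ p ∘ q, m ∘ m ∘ q)
Right:  s(u ∘ (p ∘ (p ∘ (((u ∘ u) ∘ u) ∘ p)) ∘ q), (q ∘ u) ∘ (m ∘ u) ∘ m) ∘ (u ∘ u)
  Merge nested applications:  s(u ∘ (p ∘ (p ∘ (((u ∘ u) ∘ u) ∘ p)) ∘ q), (q ∘ u) ∘ (m ∘ u) ∘ m) ∘ u ∘ u
  Inside:  s(u ∘ (p ∘ (p ∘ (((u ∘ u) ∘ u) ∘ p)) ∘ q), (q ∘ u) ∘ (m ∘ u) ∘ m)  →  s(p ∘ p ∘ p ∘ q, m ∘ m ∘ q)
  Unit:  drop u (×2)
  Sort:  s(p ∘ p ∘ p ∘ q, m ∘ m ∘ q)

Answer: yes — both canonical forms are s(p ∘ p ∘ p ∘ q, m ∘ m ∘ q)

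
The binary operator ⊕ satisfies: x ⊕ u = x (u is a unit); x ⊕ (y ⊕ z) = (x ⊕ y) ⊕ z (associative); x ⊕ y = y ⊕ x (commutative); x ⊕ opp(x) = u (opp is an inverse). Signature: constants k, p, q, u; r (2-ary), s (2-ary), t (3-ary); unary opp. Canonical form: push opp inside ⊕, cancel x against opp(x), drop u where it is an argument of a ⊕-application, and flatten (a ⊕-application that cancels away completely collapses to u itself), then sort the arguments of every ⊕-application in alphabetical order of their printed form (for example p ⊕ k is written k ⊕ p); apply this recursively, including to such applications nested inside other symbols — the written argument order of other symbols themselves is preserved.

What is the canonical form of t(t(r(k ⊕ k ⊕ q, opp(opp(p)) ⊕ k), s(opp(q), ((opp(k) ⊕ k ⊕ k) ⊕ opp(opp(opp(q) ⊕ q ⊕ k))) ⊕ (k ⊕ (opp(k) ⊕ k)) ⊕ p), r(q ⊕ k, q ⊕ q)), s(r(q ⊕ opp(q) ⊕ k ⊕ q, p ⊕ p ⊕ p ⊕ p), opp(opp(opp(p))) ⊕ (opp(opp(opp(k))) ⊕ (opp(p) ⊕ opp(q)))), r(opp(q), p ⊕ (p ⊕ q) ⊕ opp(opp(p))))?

Answer: t(t(r(k ⊕ k ⊕ q, k ⊕ p), s(opp(q), k ⊕ k ⊕ k ⊕ p), r(k ⊕ q, q ⊕ q)), s(r(k ⊕ q, p ⊕ p ⊕ p ⊕ p), opp(k) ⊕ opp(p) ⊕ opp(p) ⊕ opp(q)), r(opp(q), p ⊕ p ⊕ p ⊕ q))

Derivation:
Focus inside:  ((opp(k) ⊕ k ⊕ k) ⊕ opp(opp(opp(q) ⊕ q ⊕ k))) ⊕ (k ⊕ (opp(k) ⊕ k)) ⊕ p
Push opp inside:  distribute opp over ⊕ and collapse double opp
Cancel:  q cancels
Collect terms:  k ⊕ k ⊕ k ⊕ p
Rebuild:  t(t(r(k ⊕ k ⊕ q, k ⊕ p), s(opp(q), k ⊕ k ⊕ k ⊕ p), r(k ⊕ q, q ⊕ q)), s(r(k ⊕ q, p ⊕ p ⊕ p ⊕ p), opp(k) ⊕ opp(p) ⊕ opp(p) ⊕ opp(q)), r(opp(q), p ⊕ p ⊕ p ⊕ q))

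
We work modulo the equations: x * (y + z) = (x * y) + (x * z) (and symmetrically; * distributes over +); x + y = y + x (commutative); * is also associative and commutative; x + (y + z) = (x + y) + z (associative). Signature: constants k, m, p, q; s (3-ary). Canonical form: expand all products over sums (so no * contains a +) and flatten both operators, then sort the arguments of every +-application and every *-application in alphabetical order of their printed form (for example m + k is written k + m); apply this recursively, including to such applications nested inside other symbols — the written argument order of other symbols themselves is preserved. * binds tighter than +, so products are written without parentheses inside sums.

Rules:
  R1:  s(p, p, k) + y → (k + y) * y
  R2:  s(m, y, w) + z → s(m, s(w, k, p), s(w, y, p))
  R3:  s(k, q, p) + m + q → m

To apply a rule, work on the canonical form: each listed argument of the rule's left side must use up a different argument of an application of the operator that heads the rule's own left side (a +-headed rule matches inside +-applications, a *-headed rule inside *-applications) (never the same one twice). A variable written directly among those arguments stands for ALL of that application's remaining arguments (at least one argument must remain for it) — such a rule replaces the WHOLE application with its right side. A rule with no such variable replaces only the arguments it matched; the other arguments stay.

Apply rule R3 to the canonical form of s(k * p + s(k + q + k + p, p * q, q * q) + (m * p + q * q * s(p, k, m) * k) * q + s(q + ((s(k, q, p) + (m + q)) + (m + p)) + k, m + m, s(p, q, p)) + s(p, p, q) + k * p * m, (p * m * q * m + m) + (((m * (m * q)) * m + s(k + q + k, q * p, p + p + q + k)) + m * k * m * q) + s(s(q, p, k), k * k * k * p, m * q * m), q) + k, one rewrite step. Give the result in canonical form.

Answer: k + s(k * m * p + k * p + k * q * q * q * s(p, k, m) + m * p * q + s(k + k + p + q, p * q, q * q) + s(k + m + m + p + q, m + m, s(p, q, p)) + s(p, p, q), k * m * m * q + m + m * m * m * q + m * m * p * q + s(k + k + q, p * q, k + p + p + q) + s(s(q, p, k), k * k * k * p, m * m * q), q)

Derivation:
Canonical form:  k + s(k * m * p + k * p + k * q * q * q * s(p, k, m) + m * p * q + s(k + k + p + q, p * q, q * q) + s(k + m + m + p + q + q + s(k, q, p), m + m, s(p, q, p)) + s(p, p, q), k * m * m * q + m + m * m * m * q + m * m * p * q + s(k + k + q, p * q, k + p + p + q) + s(s(q, p, k), k * k * k * p, m * m * q), q)
R3 matches:  uses m, q, s(k, q, p)
New term:  k + s(k * m * p + k * p + k * q * q * q * s(p, k, m) + m * p * q + s(k + k + p + q, p * q, q * q) + s(k + m + m + p + q, m + m, s(p, q, p)) + s(p, p, q), k * m * m * q + m + m * m * m * q + m * m * p * q + s(k + k + q, p * q, k + p + p + q) + s(s(q, p, k), k * k * k * p, m * m * q), q)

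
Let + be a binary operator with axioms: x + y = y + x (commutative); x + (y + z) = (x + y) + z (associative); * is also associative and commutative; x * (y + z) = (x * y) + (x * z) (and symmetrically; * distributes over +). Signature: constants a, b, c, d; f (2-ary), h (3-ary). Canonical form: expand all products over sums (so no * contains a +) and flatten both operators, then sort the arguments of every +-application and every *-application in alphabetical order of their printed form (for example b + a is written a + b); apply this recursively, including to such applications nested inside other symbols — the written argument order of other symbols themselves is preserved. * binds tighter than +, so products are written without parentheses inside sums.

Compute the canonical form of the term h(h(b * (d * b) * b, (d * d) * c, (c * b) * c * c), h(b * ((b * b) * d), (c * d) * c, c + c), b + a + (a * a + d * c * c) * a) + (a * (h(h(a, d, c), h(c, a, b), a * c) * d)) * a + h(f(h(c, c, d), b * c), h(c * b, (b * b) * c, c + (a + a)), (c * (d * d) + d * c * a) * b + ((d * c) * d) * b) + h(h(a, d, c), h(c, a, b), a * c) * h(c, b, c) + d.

Answer: a * a * d * h(h(a, d, c), h(c, a, b), a * c) + d + h(c, b, c) * h(h(a, d, c), h(c, a, b), a * c) + h(f(h(c, c, d), b * c), h(b * c, b * b * c, a + a + c), a * b * c * d + b * c * d * d + b * c * d * d) + h(h(b * b * b * d, c * d * d, b * c * c * c), h(b * b * b * d, c * c * d, c + c), a + a * a * a + a * c * c * d + b)

Derivation:
Distribute:  h(h(b * b * b * d, c * d * d, b * c * c * c), h(b * b * b * d, c * c * d, c + c), a + a * a * a + a * c * c * d + b) + a * a * d * h(h(a, d, c), h(c, a, b), a * c) + h(f(h(c, c, d), b * c), h(b * c, b * b * c, a + a + c), a * b * c * d + b * c * d * d + b * c * d * d) + h(c, b, c) * h(h(a, d, c), h(c, a, b), a * c) + d
Order the arguments:  a * a * d * h(h(a, d, c), h(c, a, b), a * c) + d + h(c, b, c) * h(h(a, d, c), h(c, a, b), a * c) + h(f(h(c, c, d), b * c), h(b * c, b * b * c, a + a + c), a * b * c * d + b * c * d * d + b * c * d * d) + h(h(b * b * b * d, c * d * d, b * c * c * c), h(b * b * b * d, c * c * d, c + c), a + a * a * a + a * c * c * d + b)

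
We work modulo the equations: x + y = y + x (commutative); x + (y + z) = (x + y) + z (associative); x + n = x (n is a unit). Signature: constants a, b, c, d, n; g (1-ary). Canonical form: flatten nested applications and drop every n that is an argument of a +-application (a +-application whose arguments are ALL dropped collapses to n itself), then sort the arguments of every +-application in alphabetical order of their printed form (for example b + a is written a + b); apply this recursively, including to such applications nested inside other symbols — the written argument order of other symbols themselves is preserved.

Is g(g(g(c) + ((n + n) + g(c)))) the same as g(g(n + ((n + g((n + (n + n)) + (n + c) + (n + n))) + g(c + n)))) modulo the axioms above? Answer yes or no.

Answer: yes — both canonical forms are g(g(g(c) + g(c)))

Derivation:
Left:  g(g(g(c) + ((n + n) + g(c))))
  Focus inside:  g(c) + ((n + n) + g(c))
  Flatten:  g(c) + n + n + g(c)
  Unit:  drop n (×2)
  Sort:  g(c) + g(c)
  Reassemble:  g(g(g(c) + g(c)))
Right:  g(g(n + ((n + g((n + (n + n)) + (n + c) + (n + n))) + g(c + n))))
  Focus inside:  n + ((n + g((n + (n + n)) + (n + c) + (n + n))) + g(c + n))
  Merge nested applications:  n + n + g((n + (n + n)) + (n + c) + (n + n)) + g(c + n)
  Inside:  g((n + (n + n)) + (n + c) + (n + n))  →  g(c)
  Canonicalize subterm:  g(c + n)  →  g(c)
  Unit:  drop n (×2)
  Sort:  g(c) + g(c)
  Put back:  g(g(g(c) + g(c)))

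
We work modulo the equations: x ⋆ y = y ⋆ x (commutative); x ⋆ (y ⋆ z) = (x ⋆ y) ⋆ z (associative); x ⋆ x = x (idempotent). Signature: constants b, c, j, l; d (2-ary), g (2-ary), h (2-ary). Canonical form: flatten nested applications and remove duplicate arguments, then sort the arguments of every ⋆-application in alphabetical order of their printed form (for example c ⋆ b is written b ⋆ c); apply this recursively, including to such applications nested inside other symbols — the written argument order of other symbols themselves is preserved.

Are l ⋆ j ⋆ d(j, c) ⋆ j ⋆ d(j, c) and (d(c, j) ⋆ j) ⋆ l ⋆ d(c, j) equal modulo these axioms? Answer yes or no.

Left:  l ⋆ j ⋆ d(j, c) ⋆ j ⋆ d(j, c)
  Drop duplicates:  drop duplicate j, d(j, c)
  Sort arguments:  d(j, c) ⋆ j ⋆ l
Right:  (d(c, j) ⋆ j) ⋆ l ⋆ d(c, j)
  Un-nest:  d(c, j) ⋆ j ⋆ l ⋆ d(c, j)
  Idempotence:  drop duplicate d(c, j)
  Order the arguments:  d(c, j) ⋆ j ⋆ l

Answer: no — d(j, c) ⋆ j ⋆ l vs d(c, j) ⋆ j ⋆ l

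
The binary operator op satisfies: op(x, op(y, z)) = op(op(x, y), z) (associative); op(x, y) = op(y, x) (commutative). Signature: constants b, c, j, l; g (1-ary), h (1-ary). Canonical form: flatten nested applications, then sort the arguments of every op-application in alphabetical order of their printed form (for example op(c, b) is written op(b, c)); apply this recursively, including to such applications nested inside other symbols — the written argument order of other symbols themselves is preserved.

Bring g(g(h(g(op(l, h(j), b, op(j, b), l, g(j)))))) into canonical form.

Work inside:  op(l, h(j), b, op(j, b), l, g(j))
Merge nested applications:  op(l, h(j), b, j, b, l, g(j))
Sort:  op(b, b, g(j), h(j), j, l, l)
Put back:  g(g(h(g(op(b, b, g(j), h(j), j, l, l)))))

Answer: g(g(h(g(op(b, b, g(j), h(j), j, l, l)))))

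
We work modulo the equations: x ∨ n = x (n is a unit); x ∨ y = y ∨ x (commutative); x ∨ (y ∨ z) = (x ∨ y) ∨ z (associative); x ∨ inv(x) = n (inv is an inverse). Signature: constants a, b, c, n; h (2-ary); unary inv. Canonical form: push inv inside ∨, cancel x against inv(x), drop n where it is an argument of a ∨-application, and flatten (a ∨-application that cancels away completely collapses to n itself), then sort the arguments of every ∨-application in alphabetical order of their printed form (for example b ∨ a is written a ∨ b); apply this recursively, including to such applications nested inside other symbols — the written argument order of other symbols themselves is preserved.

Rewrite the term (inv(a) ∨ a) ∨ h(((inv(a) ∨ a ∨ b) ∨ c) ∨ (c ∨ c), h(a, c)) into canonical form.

Answer: h(b ∨ c ∨ c ∨ c, h(a, c))

Derivation:
Cancel inverse pairs:  a cancels
Combine occurrences:  h(b ∨ c ∨ c ∨ c, h(a, c))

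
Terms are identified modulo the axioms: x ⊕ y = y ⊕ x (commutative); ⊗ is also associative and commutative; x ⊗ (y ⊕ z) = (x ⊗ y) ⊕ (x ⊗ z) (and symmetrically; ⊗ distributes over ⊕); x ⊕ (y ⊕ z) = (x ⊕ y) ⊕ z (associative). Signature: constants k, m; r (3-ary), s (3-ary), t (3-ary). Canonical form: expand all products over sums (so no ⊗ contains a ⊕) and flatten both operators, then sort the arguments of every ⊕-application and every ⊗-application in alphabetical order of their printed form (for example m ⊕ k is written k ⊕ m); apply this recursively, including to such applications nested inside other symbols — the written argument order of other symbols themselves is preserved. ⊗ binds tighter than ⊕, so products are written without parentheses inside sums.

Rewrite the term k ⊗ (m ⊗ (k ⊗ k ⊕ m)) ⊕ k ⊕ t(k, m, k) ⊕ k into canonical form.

Distribute:  k ⊗ k ⊗ k ⊗ m ⊕ k ⊗ m ⊗ m ⊕ k ⊕ t(k, m, k) ⊕ k
Sort:  k ⊕ k ⊕ k ⊗ k ⊗ k ⊗ m ⊕ k ⊗ m ⊗ m ⊕ t(k, m, k)

Answer: k ⊕ k ⊕ k ⊗ k ⊗ k ⊗ m ⊕ k ⊗ m ⊗ m ⊕ t(k, m, k)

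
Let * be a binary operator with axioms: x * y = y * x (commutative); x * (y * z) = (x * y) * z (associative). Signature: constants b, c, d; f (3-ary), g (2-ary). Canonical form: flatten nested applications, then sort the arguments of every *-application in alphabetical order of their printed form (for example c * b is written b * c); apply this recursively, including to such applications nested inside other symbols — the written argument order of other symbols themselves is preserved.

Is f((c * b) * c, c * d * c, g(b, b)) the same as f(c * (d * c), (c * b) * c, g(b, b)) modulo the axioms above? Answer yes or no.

Answer: no — f(b * c * c, c * c * d, g(b, b)) vs f(c * c * d, b * c * c, g(b, b))

Derivation:
Left:  f((c * b) * c, c * d * c, g(b, b))
  Descend into:  (c * b) * c
  Un-nest:  c * b * c
  Sort arguments:  b * c * c
  Reassemble:  f(b * c * c, c * c * d, g(b, b))
Right:  f(c * (d * c), (c * b) * c, g(b, b))
  Focus inside:  (c * b) * c
  Merge nested applications:  c * b * c
  Sort arguments:  b * c * c
  Put back:  f(c * c * d, b * c * c, g(b, b))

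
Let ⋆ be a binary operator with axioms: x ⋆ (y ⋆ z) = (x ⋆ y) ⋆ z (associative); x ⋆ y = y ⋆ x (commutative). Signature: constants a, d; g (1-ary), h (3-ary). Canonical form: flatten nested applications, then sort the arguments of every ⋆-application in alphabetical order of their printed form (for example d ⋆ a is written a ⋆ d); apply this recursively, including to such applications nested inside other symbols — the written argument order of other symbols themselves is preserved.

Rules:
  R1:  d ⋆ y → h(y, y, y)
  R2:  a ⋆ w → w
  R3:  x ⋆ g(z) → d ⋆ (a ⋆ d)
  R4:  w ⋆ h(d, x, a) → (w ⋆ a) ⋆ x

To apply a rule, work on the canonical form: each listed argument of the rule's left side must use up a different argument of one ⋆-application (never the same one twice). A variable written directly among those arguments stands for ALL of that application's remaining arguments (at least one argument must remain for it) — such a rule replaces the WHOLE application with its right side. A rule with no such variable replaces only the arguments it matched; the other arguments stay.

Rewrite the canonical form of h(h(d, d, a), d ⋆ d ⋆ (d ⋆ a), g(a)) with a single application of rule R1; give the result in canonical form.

Canonical form:  h(h(d, d, a), a ⋆ d ⋆ d ⋆ d, g(a))
R1 matches:  uses d;  y := a ⋆ d ⋆ d
The extension variable absorbs all remaining arguments, so the whole application is rewritten.
Result:  h(h(d, d, a), h(a ⋆ d ⋆ d, a ⋆ d ⋆ d, a ⋆ d ⋆ d), g(a))

Answer: h(h(d, d, a), h(a ⋆ d ⋆ d, a ⋆ d ⋆ d, a ⋆ d ⋆ d), g(a))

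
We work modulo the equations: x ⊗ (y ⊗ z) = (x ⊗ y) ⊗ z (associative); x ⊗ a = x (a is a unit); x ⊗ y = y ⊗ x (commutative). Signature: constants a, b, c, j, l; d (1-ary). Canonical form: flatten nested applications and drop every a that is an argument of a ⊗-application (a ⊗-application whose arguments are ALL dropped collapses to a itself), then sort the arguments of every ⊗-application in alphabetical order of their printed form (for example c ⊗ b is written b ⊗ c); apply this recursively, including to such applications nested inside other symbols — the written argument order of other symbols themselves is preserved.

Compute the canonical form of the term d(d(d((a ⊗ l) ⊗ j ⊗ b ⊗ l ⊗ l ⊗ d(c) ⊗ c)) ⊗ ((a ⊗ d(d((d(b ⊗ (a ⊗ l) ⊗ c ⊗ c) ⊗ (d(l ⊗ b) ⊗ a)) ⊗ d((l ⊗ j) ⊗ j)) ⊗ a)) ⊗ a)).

Focus inside:  d(d((a ⊗ l) ⊗ j ⊗ b ⊗ l ⊗ l ⊗ d(c) ⊗ c)) ⊗ ((a ⊗ d(d((d(b ⊗ (a ⊗ l) ⊗ c ⊗ c) ⊗ (d(l ⊗ b) ⊗ a)) ⊗ d((l ⊗ j) ⊗ j)) ⊗ a)) ⊗ a)
Flatten:  d(d((a ⊗ l) ⊗ j ⊗ b ⊗ l ⊗ l ⊗ d(c) ⊗ c)) ⊗ a ⊗ d(d((d(b ⊗ (a ⊗ l) ⊗ c ⊗ c) ⊗ (d(l ⊗ b) ⊗ a)) ⊗ d((l ⊗ j) ⊗ j)) ⊗ a) ⊗ a
Simplify inside:  d(d((a ⊗ l) ⊗ j ⊗ b ⊗ l ⊗ l ⊗ d(c) ⊗ c))  →  d(d(b ⊗ c ⊗ d(c) ⊗ j ⊗ l ⊗ l ⊗ l))
Canonicalize subterm:  d(d((d(b ⊗ (a ⊗ l) ⊗ c ⊗ c) ⊗ (d(l ⊗ b) ⊗ a)) ⊗ d((l ⊗ j) ⊗ j)) ⊗ a)  →  d(d(d(b ⊗ c ⊗ c ⊗ l) ⊗ d(b ⊗ l) ⊗ d(j ⊗ j ⊗ l)))
Drop the unit:  drop a (×2)
Order the arguments:  d(d(b ⊗ c ⊗ d(c) ⊗ j ⊗ l ⊗ l ⊗ l)) ⊗ d(d(d(b ⊗ c ⊗ c ⊗ l) ⊗ d(b ⊗ l) ⊗ d(j ⊗ j ⊗ l)))
Rebuild:  d(d(d(b ⊗ c ⊗ d(c) ⊗ j ⊗ l ⊗ l ⊗ l)) ⊗ d(d(d(b ⊗ c ⊗ c ⊗ l) ⊗ d(b ⊗ l) ⊗ d(j ⊗ j ⊗ l))))

Answer: d(d(d(b ⊗ c ⊗ d(c) ⊗ j ⊗ l ⊗ l ⊗ l)) ⊗ d(d(d(b ⊗ c ⊗ c ⊗ l) ⊗ d(b ⊗ l) ⊗ d(j ⊗ j ⊗ l))))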